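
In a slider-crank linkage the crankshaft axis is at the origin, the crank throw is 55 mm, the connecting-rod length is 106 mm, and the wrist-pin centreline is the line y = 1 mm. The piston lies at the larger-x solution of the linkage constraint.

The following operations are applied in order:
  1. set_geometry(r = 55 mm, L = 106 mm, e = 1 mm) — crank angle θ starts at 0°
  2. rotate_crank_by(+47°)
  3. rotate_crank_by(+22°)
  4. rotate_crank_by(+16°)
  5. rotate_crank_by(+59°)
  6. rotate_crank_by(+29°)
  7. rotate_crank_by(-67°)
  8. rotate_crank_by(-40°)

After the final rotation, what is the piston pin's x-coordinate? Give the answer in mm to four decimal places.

116.2371

set_geometry: r = 55 mm, L = 106 mm, e = 1 mm; θ ← 0°
rotate_crank_by(+47°): θ ← 0° +47° = 47°
rotate_crank_by(+22°): θ ← 47° +22° = 69°
rotate_crank_by(+16°): θ ← 69° +16° = 85°
rotate_crank_by(+59°): θ ← 85° +59° = 144°
rotate_crank_by(+29°): θ ← 144° +29° = 173°
rotate_crank_by(-67°): θ ← 173° -67° = 106°
rotate_crank_by(-40°): θ ← 106° -40° = 66°
crank pin P = (r cos θ, r sin θ) = (22.370515, 50.245000)
h = r sin θ − e = 50.245000 − 1 = 49.245000
x = r cos θ + √(L² − h²) = 22.370515 + √(11236.0 − 2425.0700) = 22.370515 + 93.866554 = 116.237069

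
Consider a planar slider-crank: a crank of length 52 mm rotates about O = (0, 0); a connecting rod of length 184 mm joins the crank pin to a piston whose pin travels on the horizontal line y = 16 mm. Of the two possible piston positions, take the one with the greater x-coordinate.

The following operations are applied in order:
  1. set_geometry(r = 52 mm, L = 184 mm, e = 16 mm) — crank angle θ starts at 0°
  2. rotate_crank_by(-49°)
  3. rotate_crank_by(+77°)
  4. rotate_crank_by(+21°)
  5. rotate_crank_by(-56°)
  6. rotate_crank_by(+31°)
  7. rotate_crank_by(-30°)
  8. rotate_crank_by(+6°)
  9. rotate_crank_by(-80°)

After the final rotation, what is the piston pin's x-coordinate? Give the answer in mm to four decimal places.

180.3155

set_geometry: r = 52 mm, L = 184 mm, e = 16 mm; θ ← 0°
rotate_crank_by(-49°): θ ← 0° -49° = -49°
rotate_crank_by(+77°): θ ← -49° +77° = 28°
rotate_crank_by(+21°): θ ← 28° +21° = 49°
rotate_crank_by(-56°): θ ← 49° -56° = -7°
rotate_crank_by(+31°): θ ← -7° +31° = 24°
rotate_crank_by(-30°): θ ← 24° -30° = -6°
rotate_crank_by(+6°): θ ← -6° +6° = 0°
rotate_crank_by(-80°): θ ← 0° -80° = -80°
crank pin P = (r cos θ, r sin θ) = (9.029705, -51.210003)
h = r sin θ − e = -51.210003 − 16 = -67.210003
x = r cos θ + √(L² − h²) = 9.029705 + √(33856.0 − 4517.1845) = 9.029705 + 171.285771 = 180.315477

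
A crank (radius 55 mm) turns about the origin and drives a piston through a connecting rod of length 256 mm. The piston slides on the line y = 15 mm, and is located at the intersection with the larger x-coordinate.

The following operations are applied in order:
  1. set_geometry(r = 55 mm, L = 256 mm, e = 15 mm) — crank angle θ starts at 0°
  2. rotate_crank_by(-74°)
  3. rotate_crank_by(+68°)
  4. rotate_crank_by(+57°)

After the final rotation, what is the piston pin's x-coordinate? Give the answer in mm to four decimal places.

set_geometry: r = 55 mm, L = 256 mm, e = 15 mm; θ ← 0°
rotate_crank_by(-74°): θ ← 0° -74° = -74°
rotate_crank_by(+68°): θ ← -74° +68° = -6°
rotate_crank_by(+57°): θ ← -6° +57° = 51°
crank pin P = (r cos θ, r sin θ) = (34.612622, 42.743028)
h = r sin θ − e = 42.743028 − 15 = 27.743028
x = r cos θ + √(L² − h²) = 34.612622 + √(65536.0 − 769.6756) = 34.612622 + 254.492288 = 289.104909

289.1049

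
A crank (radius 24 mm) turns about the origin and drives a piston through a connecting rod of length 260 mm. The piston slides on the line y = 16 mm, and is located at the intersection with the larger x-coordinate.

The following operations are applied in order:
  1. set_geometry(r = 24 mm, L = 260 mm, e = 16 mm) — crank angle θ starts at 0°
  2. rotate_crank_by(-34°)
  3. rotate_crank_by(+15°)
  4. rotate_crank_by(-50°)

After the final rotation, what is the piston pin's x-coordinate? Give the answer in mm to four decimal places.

set_geometry: r = 24 mm, L = 260 mm, e = 16 mm; θ ← 0°
rotate_crank_by(-34°): θ ← 0° -34° = -34°
rotate_crank_by(+15°): θ ← -34° +15° = -19°
rotate_crank_by(-50°): θ ← -19° -50° = -69°
crank pin P = (r cos θ, r sin θ) = (8.600831, -22.405930)
h = r sin θ − e = -22.405930 − 16 = -38.405930
x = r cos θ + √(L² − h²) = 8.600831 + √(67600.0 − 1475.0155) = 8.600831 + 257.147787 = 265.748618

265.7486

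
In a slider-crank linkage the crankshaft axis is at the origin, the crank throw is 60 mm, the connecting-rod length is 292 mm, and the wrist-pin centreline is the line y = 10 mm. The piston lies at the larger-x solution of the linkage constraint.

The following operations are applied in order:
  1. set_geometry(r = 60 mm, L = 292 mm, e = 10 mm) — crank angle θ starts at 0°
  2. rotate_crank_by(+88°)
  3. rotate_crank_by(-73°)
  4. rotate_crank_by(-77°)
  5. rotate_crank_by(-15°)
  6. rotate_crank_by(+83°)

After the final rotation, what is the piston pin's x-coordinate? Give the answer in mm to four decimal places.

351.6475

set_geometry: r = 60 mm, L = 292 mm, e = 10 mm; θ ← 0°
rotate_crank_by(+88°): θ ← 0° +88° = 88°
rotate_crank_by(-73°): θ ← 88° -73° = 15°
rotate_crank_by(-77°): θ ← 15° -77° = -62°
rotate_crank_by(-15°): θ ← -62° -15° = -77°
rotate_crank_by(+83°): θ ← -77° +83° = 6°
crank pin P = (r cos θ, r sin θ) = (59.671314, 6.271708)
h = r sin θ − e = 6.271708 − 10 = -3.728292
x = r cos θ + √(L² − h²) = 59.671314 + √(85264.0 − 13.9002) = 59.671314 + 291.976197 = 351.647511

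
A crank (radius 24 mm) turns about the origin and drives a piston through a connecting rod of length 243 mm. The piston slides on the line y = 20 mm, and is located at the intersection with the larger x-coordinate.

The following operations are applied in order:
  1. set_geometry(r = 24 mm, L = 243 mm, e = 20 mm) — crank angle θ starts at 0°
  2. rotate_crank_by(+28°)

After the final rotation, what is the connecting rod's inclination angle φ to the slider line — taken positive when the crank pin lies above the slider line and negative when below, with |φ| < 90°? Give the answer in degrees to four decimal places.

set_geometry: r = 24 mm, L = 243 mm, e = 20 mm; θ ← 0°
rotate_crank_by(+28°): θ ← 0° +28° = 28°
crank pin P = (r cos θ, r sin θ) = (21.190742, 11.267318)
h = r sin θ − e = 11.267318 − 20 = -8.732682
sin φ = h / L = -8.732682 / 243 = -0.03593696
φ = arcsin(-0.03593696) = -2.059480°

-2.0595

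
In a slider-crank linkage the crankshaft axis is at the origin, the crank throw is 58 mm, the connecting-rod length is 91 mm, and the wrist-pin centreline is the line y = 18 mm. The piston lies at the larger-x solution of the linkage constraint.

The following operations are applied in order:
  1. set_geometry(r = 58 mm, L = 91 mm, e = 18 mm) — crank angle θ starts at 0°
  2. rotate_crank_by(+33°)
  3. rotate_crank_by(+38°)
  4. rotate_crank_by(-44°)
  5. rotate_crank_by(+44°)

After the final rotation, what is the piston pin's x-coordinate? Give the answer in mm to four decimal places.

102.0924

set_geometry: r = 58 mm, L = 91 mm, e = 18 mm; θ ← 0°
rotate_crank_by(+33°): θ ← 0° +33° = 33°
rotate_crank_by(+38°): θ ← 33° +38° = 71°
rotate_crank_by(-44°): θ ← 71° -44° = 27°
rotate_crank_by(+44°): θ ← 27° +44° = 71°
crank pin P = (r cos θ, r sin θ) = (18.882953, 54.840077)
h = r sin θ − e = 54.840077 − 18 = 36.840077
x = r cos θ + √(L² − h²) = 18.882953 + √(8281.0 − 1357.1913) = 18.882953 + 83.209427 = 102.092380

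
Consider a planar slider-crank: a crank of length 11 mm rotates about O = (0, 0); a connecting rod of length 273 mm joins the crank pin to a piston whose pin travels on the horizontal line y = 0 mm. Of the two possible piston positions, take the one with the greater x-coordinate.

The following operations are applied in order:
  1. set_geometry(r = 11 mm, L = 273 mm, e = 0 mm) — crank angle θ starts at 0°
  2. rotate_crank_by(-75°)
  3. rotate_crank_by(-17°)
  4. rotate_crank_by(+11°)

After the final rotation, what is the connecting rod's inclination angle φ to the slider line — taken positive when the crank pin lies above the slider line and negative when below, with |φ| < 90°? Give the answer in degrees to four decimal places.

-2.2808

set_geometry: r = 11 mm, L = 273 mm, e = 0 mm; θ ← 0°
rotate_crank_by(-75°): θ ← 0° -75° = -75°
rotate_crank_by(-17°): θ ← -75° -17° = -92°
rotate_crank_by(+11°): θ ← -92° +11° = -81°
crank pin P = (r cos θ, r sin θ) = (1.720779, -10.864572)
h = r sin θ − e = -10.864572 − 0 = -10.864572
sin φ = h / L = -10.864572 / 273 = -0.03979697
φ = arcsin(-0.03979697) = -2.280801°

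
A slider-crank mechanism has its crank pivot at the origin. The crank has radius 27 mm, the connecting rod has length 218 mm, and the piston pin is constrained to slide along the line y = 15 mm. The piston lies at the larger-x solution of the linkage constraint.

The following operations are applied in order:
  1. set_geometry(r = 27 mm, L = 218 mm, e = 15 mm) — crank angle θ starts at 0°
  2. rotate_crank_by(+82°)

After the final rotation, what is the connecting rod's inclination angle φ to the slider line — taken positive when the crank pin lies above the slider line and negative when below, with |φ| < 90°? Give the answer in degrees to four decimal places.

3.0863

set_geometry: r = 27 mm, L = 218 mm, e = 15 mm; θ ← 0°
rotate_crank_by(+82°): θ ← 0° +82° = 82°
crank pin P = (r cos θ, r sin θ) = (3.757674, 26.737238)
h = r sin θ − e = 26.737238 − 15 = 11.737238
sin φ = h / L = 11.737238 / 218 = 0.05384054
φ = arcsin(0.05384054) = 3.086328°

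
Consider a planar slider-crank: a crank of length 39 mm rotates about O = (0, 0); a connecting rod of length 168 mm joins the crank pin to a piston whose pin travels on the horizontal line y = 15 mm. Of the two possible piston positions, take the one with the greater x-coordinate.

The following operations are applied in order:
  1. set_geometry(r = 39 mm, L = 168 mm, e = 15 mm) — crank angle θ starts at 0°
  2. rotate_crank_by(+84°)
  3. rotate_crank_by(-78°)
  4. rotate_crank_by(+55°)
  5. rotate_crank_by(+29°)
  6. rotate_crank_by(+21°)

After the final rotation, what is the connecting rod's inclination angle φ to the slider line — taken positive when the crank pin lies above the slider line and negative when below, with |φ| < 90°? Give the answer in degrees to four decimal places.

7.3216

set_geometry: r = 39 mm, L = 168 mm, e = 15 mm; θ ← 0°
rotate_crank_by(+84°): θ ← 0° +84° = 84°
rotate_crank_by(-78°): θ ← 84° -78° = 6°
rotate_crank_by(+55°): θ ← 6° +55° = 61°
rotate_crank_by(+29°): θ ← 61° +29° = 90°
rotate_crank_by(+21°): θ ← 90° +21° = 111°
crank pin P = (r cos θ, r sin θ) = (-13.976350, 36.409637)
h = r sin θ − e = 36.409637 − 15 = 21.409637
sin φ = h / L = 21.409637 / 168 = 0.12743831
φ = arcsin(0.12743831) = 7.321587°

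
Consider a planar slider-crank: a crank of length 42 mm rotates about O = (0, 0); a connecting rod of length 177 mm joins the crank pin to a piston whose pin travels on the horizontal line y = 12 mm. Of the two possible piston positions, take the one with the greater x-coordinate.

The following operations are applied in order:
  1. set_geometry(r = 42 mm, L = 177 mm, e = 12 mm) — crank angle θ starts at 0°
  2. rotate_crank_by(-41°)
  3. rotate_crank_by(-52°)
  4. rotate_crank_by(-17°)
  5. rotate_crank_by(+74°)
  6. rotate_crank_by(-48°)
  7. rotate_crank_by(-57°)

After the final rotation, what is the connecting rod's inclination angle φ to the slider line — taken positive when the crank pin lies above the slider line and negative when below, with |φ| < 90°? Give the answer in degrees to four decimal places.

-12.5403

set_geometry: r = 42 mm, L = 177 mm, e = 12 mm; θ ← 0°
rotate_crank_by(-41°): θ ← 0° -41° = -41°
rotate_crank_by(-52°): θ ← -41° -52° = -93°
rotate_crank_by(-17°): θ ← -93° -17° = -110°
rotate_crank_by(+74°): θ ← -110° +74° = -36°
rotate_crank_by(-48°): θ ← -36° -48° = -84°
rotate_crank_by(-57°): θ ← -84° -57° = -141°
crank pin P = (r cos θ, r sin θ) = (-32.640130, -26.431456)
h = r sin θ − e = -26.431456 − 12 = -38.431456
sin φ = h / L = -38.431456 / 177 = -0.21712687
φ = arcsin(-0.21712687) = -12.540336°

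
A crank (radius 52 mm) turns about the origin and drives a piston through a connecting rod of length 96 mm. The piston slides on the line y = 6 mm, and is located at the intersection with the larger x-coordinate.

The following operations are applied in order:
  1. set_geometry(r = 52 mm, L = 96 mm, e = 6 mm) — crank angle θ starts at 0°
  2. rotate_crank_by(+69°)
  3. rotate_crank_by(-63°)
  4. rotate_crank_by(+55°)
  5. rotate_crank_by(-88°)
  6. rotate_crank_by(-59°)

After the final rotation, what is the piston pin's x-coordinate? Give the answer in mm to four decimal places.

80.2216

set_geometry: r = 52 mm, L = 96 mm, e = 6 mm; θ ← 0°
rotate_crank_by(+69°): θ ← 0° +69° = 69°
rotate_crank_by(-63°): θ ← 69° -63° = 6°
rotate_crank_by(+55°): θ ← 6° +55° = 61°
rotate_crank_by(-88°): θ ← 61° -88° = -27°
rotate_crank_by(-59°): θ ← -27° -59° = -86°
crank pin P = (r cos θ, r sin θ) = (3.627337, -51.873331)
h = r sin θ − e = -51.873331 − 6 = -57.873331
x = r cos θ + √(L² − h²) = 3.627337 + √(9216.0 − 3349.3224) = 3.627337 + 76.594240 = 80.221577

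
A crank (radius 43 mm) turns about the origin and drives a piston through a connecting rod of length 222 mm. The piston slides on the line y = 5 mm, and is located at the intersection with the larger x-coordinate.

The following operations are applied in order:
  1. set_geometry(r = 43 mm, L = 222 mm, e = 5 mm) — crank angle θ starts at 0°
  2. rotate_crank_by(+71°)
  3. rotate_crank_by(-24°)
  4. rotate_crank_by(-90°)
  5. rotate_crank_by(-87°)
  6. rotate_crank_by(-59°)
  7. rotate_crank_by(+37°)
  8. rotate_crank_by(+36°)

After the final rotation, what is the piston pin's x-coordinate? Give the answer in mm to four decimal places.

set_geometry: r = 43 mm, L = 222 mm, e = 5 mm; θ ← 0°
rotate_crank_by(+71°): θ ← 0° +71° = 71°
rotate_crank_by(-24°): θ ← 71° -24° = 47°
rotate_crank_by(-90°): θ ← 47° -90° = -43°
rotate_crank_by(-87°): θ ← -43° -87° = -130°
rotate_crank_by(-59°): θ ← -130° -59° = -189°
rotate_crank_by(+37°): θ ← -189° +37° = -152°
rotate_crank_by(+36°): θ ← -152° +36° = -116°
crank pin P = (r cos θ, r sin θ) = (-18.849959, -38.648144)
h = r sin θ − e = -38.648144 − 5 = -43.648144
x = r cos θ + √(L² − h²) = -18.849959 + √(49284.0 − 1905.1605) = -18.849959 + 217.666809 = 198.816849

198.8168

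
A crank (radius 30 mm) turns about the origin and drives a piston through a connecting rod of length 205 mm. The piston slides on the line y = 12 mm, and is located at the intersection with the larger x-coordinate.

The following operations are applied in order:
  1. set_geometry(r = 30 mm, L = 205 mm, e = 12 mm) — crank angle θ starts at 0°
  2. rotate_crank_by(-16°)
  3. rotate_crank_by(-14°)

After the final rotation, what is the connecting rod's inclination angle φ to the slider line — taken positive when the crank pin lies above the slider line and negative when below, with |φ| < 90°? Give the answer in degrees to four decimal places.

set_geometry: r = 30 mm, L = 205 mm, e = 12 mm; θ ← 0°
rotate_crank_by(-16°): θ ← 0° -16° = -16°
rotate_crank_by(-14°): θ ← -16° -14° = -30°
crank pin P = (r cos θ, r sin θ) = (25.980762, -15.000000)
h = r sin θ − e = -15.000000 − 12 = -27.000000
sin φ = h / L = -27.000000 / 205 = -0.13170732
φ = arcsin(-0.13170732) = -7.568263°

-7.5683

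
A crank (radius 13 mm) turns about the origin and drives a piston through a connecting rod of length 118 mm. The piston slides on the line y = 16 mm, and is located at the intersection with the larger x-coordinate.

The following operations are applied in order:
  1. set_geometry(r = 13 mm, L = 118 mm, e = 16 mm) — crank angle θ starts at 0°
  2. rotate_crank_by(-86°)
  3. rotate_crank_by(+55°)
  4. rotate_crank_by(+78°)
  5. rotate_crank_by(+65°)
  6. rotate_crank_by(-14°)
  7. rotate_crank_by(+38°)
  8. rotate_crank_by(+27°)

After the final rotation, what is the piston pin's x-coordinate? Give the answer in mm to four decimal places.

set_geometry: r = 13 mm, L = 118 mm, e = 16 mm; θ ← 0°
rotate_crank_by(-86°): θ ← 0° -86° = -86°
rotate_crank_by(+55°): θ ← -86° +55° = -31°
rotate_crank_by(+78°): θ ← -31° +78° = 47°
rotate_crank_by(+65°): θ ← 47° +65° = 112°
rotate_crank_by(-14°): θ ← 112° -14° = 98°
rotate_crank_by(+38°): θ ← 98° +38° = 136°
rotate_crank_by(+27°): θ ← 136° +27° = 163°
crank pin P = (r cos θ, r sin θ) = (-12.431962, 3.800832)
h = r sin θ − e = 3.800832 − 16 = -12.199168
x = r cos θ + √(L² − h²) = -12.431962 + √(13924.0 − 148.8197) = -12.431962 + 117.367714 = 104.935752

104.9358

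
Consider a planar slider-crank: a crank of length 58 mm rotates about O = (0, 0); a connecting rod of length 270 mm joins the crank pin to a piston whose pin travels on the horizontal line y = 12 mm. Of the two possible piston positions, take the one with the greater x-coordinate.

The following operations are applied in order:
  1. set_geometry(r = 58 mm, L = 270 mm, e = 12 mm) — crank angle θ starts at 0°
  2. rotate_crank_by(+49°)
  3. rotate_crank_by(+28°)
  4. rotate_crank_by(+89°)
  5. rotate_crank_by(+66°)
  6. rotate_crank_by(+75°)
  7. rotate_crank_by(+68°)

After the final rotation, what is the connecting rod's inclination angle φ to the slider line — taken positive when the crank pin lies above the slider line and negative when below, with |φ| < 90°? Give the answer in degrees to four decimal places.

set_geometry: r = 58 mm, L = 270 mm, e = 12 mm; θ ← 0°
rotate_crank_by(+49°): θ ← 0° +49° = 49°
rotate_crank_by(+28°): θ ← 49° +28° = 77°
rotate_crank_by(+89°): θ ← 77° +89° = 166°
rotate_crank_by(+66°): θ ← 166° +66° = 232°
rotate_crank_by(+75°): θ ← 232° +75° = 307°
rotate_crank_by(+68°): θ ← 307° +68° = 375°
crank pin P = (r cos θ, r sin θ) = (56.023698, 15.011505)
h = r sin θ − e = 15.011505 − 12 = 3.011505
sin φ = h / L = 3.011505 / 270 = 0.01115372
φ = arcsin(0.01115372) = 0.639074°

0.6391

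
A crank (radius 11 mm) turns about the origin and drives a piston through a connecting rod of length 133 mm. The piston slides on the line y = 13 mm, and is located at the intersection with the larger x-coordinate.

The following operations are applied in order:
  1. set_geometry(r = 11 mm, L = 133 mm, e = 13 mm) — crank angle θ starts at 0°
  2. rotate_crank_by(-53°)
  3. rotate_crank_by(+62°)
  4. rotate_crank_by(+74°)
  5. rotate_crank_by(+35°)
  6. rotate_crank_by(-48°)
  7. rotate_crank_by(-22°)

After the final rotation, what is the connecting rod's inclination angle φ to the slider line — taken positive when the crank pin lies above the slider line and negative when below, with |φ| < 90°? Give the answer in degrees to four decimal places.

set_geometry: r = 11 mm, L = 133 mm, e = 13 mm; θ ← 0°
rotate_crank_by(-53°): θ ← 0° -53° = -53°
rotate_crank_by(+62°): θ ← -53° +62° = 9°
rotate_crank_by(+74°): θ ← 9° +74° = 83°
rotate_crank_by(+35°): θ ← 83° +35° = 118°
rotate_crank_by(-48°): θ ← 118° -48° = 70°
rotate_crank_by(-22°): θ ← 70° -22° = 48°
crank pin P = (r cos θ, r sin θ) = (7.360437, 8.174593)
h = r sin θ − e = 8.174593 − 13 = -4.825407
sin φ = h / L = -4.825407 / 133 = -0.03628126
φ = arcsin(-0.03628126) = -2.079219°

-2.0792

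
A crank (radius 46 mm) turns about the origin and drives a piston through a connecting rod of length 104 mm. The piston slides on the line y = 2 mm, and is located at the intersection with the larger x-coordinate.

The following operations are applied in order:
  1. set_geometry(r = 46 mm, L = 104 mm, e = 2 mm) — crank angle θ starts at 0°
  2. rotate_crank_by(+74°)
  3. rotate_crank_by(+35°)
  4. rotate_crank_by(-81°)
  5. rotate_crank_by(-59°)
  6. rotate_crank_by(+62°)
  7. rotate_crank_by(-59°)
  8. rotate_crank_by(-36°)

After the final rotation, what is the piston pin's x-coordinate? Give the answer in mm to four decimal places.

114.7021

set_geometry: r = 46 mm, L = 104 mm, e = 2 mm; θ ← 0°
rotate_crank_by(+74°): θ ← 0° +74° = 74°
rotate_crank_by(+35°): θ ← 74° +35° = 109°
rotate_crank_by(-81°): θ ← 109° -81° = 28°
rotate_crank_by(-59°): θ ← 28° -59° = -31°
rotate_crank_by(+62°): θ ← -31° +62° = 31°
rotate_crank_by(-59°): θ ← 31° -59° = -28°
rotate_crank_by(-36°): θ ← -28° -36° = -64°
crank pin P = (r cos θ, r sin θ) = (20.165073, -41.344526)
h = r sin θ − e = -41.344526 − 2 = -43.344526
x = r cos θ + √(L² − h²) = 20.165073 + √(10816.0 − 1878.7479) = 20.165073 + 94.537041 = 114.702113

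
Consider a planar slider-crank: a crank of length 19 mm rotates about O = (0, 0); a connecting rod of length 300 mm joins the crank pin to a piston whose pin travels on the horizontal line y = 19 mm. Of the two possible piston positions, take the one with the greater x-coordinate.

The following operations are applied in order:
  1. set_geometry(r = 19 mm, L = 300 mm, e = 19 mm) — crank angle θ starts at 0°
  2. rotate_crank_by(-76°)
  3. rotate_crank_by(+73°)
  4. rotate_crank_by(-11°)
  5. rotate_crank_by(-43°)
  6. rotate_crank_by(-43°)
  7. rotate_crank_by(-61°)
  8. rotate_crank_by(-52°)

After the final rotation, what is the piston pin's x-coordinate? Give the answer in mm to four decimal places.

283.9405

set_geometry: r = 19 mm, L = 300 mm, e = 19 mm; θ ← 0°
rotate_crank_by(-76°): θ ← 0° -76° = -76°
rotate_crank_by(+73°): θ ← -76° +73° = -3°
rotate_crank_by(-11°): θ ← -3° -11° = -14°
rotate_crank_by(-43°): θ ← -14° -43° = -57°
rotate_crank_by(-43°): θ ← -57° -43° = -100°
rotate_crank_by(-61°): θ ← -100° -61° = -161°
rotate_crank_by(-52°): θ ← -161° -52° = -213°
crank pin P = (r cos θ, r sin θ) = (-15.934741, 10.348142)
h = r sin θ − e = 10.348142 − 19 = -8.651858
x = r cos θ + √(L² − h²) = -15.934741 + √(90000.0 − 74.8547) = -15.934741 + 299.875216 = 283.940476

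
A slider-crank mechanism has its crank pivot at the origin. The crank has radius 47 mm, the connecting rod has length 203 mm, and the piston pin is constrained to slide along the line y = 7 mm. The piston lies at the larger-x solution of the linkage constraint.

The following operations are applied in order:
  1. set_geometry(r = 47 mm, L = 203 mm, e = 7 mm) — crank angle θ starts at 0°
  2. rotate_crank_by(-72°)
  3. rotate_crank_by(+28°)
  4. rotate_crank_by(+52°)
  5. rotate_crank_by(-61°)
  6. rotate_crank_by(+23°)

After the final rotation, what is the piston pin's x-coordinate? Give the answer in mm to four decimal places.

set_geometry: r = 47 mm, L = 203 mm, e = 7 mm; θ ← 0°
rotate_crank_by(-72°): θ ← 0° -72° = -72°
rotate_crank_by(+28°): θ ← -72° +28° = -44°
rotate_crank_by(+52°): θ ← -44° +52° = 8°
rotate_crank_by(-61°): θ ← 8° -61° = -53°
rotate_crank_by(+23°): θ ← -53° +23° = -30°
crank pin P = (r cos θ, r sin θ) = (40.703194, -23.500000)
h = r sin θ − e = -23.500000 − 7 = -30.500000
x = r cos θ + √(L² − h²) = 40.703194 + √(41209.0 − 930.2500) = 40.703194 + 200.695665 = 241.398859

241.3989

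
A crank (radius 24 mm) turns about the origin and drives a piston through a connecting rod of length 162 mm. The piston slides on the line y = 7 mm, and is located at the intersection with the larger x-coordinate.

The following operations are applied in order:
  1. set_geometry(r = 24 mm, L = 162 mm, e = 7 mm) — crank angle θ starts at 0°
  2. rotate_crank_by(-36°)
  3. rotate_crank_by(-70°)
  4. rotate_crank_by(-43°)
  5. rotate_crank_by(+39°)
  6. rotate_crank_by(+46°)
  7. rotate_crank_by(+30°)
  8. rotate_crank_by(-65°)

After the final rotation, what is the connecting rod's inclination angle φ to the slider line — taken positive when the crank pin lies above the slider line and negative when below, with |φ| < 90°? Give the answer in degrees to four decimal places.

set_geometry: r = 24 mm, L = 162 mm, e = 7 mm; θ ← 0°
rotate_crank_by(-36°): θ ← 0° -36° = -36°
rotate_crank_by(-70°): θ ← -36° -70° = -106°
rotate_crank_by(-43°): θ ← -106° -43° = -149°
rotate_crank_by(+39°): θ ← -149° +39° = -110°
rotate_crank_by(+46°): θ ← -110° +46° = -64°
rotate_crank_by(+30°): θ ← -64° +30° = -34°
rotate_crank_by(-65°): θ ← -34° -65° = -99°
crank pin P = (r cos θ, r sin θ) = (-3.754427, -23.704520)
h = r sin θ − e = -23.704520 − 7 = -30.704520
sin φ = h / L = -30.704520 / 162 = -0.18953408
φ = arcsin(-0.18953408) = -10.925595°

-10.9256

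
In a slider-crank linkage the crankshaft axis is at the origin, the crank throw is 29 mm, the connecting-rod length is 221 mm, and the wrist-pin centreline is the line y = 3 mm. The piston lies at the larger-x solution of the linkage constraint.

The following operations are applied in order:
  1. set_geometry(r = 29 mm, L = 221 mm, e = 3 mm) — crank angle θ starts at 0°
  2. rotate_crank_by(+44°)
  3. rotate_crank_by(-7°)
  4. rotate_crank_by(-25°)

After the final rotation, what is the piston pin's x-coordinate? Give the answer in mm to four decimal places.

249.3455

set_geometry: r = 29 mm, L = 221 mm, e = 3 mm; θ ← 0°
rotate_crank_by(+44°): θ ← 0° +44° = 44°
rotate_crank_by(-7°): θ ← 44° -7° = 37°
rotate_crank_by(-25°): θ ← 37° -25° = 12°
crank pin P = (r cos θ, r sin θ) = (28.366280, 6.029439)
h = r sin θ − e = 6.029439 − 3 = 3.029439
x = r cos θ + √(L² − h²) = 28.366280 + √(48841.0 − 9.1775) = 28.366280 + 220.979235 = 249.345516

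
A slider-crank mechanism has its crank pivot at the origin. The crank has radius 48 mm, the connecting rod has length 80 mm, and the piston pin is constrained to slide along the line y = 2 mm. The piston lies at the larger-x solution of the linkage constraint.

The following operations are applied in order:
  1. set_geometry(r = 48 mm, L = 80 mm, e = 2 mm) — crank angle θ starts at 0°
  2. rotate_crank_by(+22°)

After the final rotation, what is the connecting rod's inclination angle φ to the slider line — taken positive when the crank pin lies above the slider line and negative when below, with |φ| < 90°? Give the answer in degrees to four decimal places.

11.5232

set_geometry: r = 48 mm, L = 80 mm, e = 2 mm; θ ← 0°
rotate_crank_by(+22°): θ ← 0° +22° = 22°
crank pin P = (r cos θ, r sin θ) = (44.504825, 17.981116)
h = r sin θ − e = 17.981116 − 2 = 15.981116
sin φ = h / L = 15.981116 / 80 = 0.19976396
φ = arcsin(0.19976396) = 11.523156°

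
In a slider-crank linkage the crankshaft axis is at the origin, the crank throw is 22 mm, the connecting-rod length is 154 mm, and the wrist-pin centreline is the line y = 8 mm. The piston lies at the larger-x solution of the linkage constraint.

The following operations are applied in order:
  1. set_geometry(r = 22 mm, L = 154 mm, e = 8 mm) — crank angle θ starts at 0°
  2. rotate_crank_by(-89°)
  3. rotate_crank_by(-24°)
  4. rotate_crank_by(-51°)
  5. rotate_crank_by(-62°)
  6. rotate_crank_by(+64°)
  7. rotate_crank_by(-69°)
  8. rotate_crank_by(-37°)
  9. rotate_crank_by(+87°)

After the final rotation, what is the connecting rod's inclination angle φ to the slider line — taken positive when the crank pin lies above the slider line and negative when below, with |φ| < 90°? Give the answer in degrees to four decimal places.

-2.8347

set_geometry: r = 22 mm, L = 154 mm, e = 8 mm; θ ← 0°
rotate_crank_by(-89°): θ ← 0° -89° = -89°
rotate_crank_by(-24°): θ ← -89° -24° = -113°
rotate_crank_by(-51°): θ ← -113° -51° = -164°
rotate_crank_by(-62°): θ ← -164° -62° = -226°
rotate_crank_by(+64°): θ ← -226° +64° = -162°
rotate_crank_by(-69°): θ ← -162° -69° = -231°
rotate_crank_by(-37°): θ ← -231° -37° = -268°
rotate_crank_by(+87°): θ ← -268° +87° = -181°
crank pin P = (r cos θ, r sin θ) = (-21.996649, 0.383953)
h = r sin θ − e = 0.383953 − 8 = -7.616047
sin φ = h / L = -7.616047 / 154 = -0.04945485
φ = arcsin(-0.04945485) = -2.834711°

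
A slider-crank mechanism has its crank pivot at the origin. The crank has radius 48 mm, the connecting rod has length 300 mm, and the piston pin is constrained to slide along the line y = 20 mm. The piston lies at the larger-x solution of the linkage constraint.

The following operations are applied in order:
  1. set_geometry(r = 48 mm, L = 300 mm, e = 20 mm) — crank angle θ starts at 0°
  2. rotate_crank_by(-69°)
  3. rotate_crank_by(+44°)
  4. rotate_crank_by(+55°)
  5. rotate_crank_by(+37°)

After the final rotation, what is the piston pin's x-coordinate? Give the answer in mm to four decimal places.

set_geometry: r = 48 mm, L = 300 mm, e = 20 mm; θ ← 0°
rotate_crank_by(-69°): θ ← 0° -69° = -69°
rotate_crank_by(+44°): θ ← -69° +44° = -25°
rotate_crank_by(+55°): θ ← -25° +55° = 30°
rotate_crank_by(+37°): θ ← 30° +37° = 67°
crank pin P = (r cos θ, r sin θ) = (18.755094, 44.184233)
h = r sin θ − e = 44.184233 − 20 = 24.184233
x = r cos θ + √(L² − h²) = 18.755094 + √(90000.0 − 584.8771) = 18.755094 + 299.023616 = 317.778710

317.7787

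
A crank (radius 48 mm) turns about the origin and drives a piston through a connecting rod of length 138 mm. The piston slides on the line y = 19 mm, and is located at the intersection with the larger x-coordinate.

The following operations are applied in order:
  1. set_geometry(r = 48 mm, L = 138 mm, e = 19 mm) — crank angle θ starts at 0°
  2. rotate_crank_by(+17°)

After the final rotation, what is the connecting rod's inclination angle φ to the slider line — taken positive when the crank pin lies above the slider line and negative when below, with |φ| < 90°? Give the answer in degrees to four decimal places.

set_geometry: r = 48 mm, L = 138 mm, e = 19 mm; θ ← 0°
rotate_crank_by(+17°): θ ← 0° +17° = 17°
crank pin P = (r cos θ, r sin θ) = (45.902628, 14.033842)
h = r sin θ − e = 14.033842 − 19 = -4.966158
sin φ = h / L = -4.966158 / 138 = -0.03598665
φ = arcsin(-0.03598665) = -2.062329°

-2.0623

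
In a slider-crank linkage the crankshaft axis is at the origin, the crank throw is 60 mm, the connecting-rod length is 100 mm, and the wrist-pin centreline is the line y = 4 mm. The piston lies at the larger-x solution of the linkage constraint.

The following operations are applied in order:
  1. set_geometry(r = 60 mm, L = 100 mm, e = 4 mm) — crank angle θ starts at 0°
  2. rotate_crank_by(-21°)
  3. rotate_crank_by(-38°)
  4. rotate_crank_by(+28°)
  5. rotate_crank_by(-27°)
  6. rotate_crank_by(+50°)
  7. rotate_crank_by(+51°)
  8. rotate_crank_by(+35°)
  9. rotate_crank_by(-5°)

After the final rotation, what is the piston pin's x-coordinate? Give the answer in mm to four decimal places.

102.1045

set_geometry: r = 60 mm, L = 100 mm, e = 4 mm; θ ← 0°
rotate_crank_by(-21°): θ ← 0° -21° = -21°
rotate_crank_by(-38°): θ ← -21° -38° = -59°
rotate_crank_by(+28°): θ ← -59° +28° = -31°
rotate_crank_by(-27°): θ ← -31° -27° = -58°
rotate_crank_by(+50°): θ ← -58° +50° = -8°
rotate_crank_by(+51°): θ ← -8° +51° = 43°
rotate_crank_by(+35°): θ ← 43° +35° = 78°
rotate_crank_by(-5°): θ ← 78° -5° = 73°
crank pin P = (r cos θ, r sin θ) = (17.542302, 57.378285)
h = r sin θ − e = 57.378285 − 4 = 53.378285
x = r cos θ + √(L² − h²) = 17.542302 + √(10000.0 − 2849.2413) = 17.542302 + 84.562159 = 102.104461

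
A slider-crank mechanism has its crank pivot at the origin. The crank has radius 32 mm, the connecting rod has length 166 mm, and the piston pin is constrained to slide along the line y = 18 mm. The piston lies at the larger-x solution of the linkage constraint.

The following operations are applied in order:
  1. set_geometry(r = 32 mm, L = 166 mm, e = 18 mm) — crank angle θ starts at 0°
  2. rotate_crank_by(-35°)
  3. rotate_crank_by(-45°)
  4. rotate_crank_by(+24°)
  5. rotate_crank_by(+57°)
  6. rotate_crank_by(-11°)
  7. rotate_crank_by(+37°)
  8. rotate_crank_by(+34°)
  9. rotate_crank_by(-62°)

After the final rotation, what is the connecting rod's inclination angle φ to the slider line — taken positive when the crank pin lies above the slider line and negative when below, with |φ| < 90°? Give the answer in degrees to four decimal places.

-6.4190

set_geometry: r = 32 mm, L = 166 mm, e = 18 mm; θ ← 0°
rotate_crank_by(-35°): θ ← 0° -35° = -35°
rotate_crank_by(-45°): θ ← -35° -45° = -80°
rotate_crank_by(+24°): θ ← -80° +24° = -56°
rotate_crank_by(+57°): θ ← -56° +57° = 1°
rotate_crank_by(-11°): θ ← 1° -11° = -10°
rotate_crank_by(+37°): θ ← -10° +37° = 27°
rotate_crank_by(+34°): θ ← 27° +34° = 61°
rotate_crank_by(-62°): θ ← 61° -62° = -1°
crank pin P = (r cos θ, r sin θ) = (31.995126, -0.558477)
h = r sin θ − e = -0.558477 − 18 = -18.558477
sin φ = h / L = -18.558477 / 166 = -0.11179805
φ = arcsin(-0.11179805) = -6.418976°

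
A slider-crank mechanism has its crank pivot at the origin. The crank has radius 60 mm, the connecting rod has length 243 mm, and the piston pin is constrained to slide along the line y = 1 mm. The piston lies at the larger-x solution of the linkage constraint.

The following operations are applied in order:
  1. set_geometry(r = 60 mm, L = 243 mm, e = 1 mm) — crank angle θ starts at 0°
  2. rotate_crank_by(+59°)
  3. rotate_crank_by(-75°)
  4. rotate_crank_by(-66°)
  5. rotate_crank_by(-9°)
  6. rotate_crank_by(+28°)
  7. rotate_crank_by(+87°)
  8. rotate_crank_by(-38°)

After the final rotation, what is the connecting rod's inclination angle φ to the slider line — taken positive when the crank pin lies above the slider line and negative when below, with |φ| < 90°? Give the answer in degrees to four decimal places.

-3.6608

set_geometry: r = 60 mm, L = 243 mm, e = 1 mm; θ ← 0°
rotate_crank_by(+59°): θ ← 0° +59° = 59°
rotate_crank_by(-75°): θ ← 59° -75° = -16°
rotate_crank_by(-66°): θ ← -16° -66° = -82°
rotate_crank_by(-9°): θ ← -82° -9° = -91°
rotate_crank_by(+28°): θ ← -91° +28° = -63°
rotate_crank_by(+87°): θ ← -63° +87° = 24°
rotate_crank_by(-38°): θ ← 24° -38° = -14°
crank pin P = (r cos θ, r sin θ) = (58.217744, -14.515314)
h = r sin θ − e = -14.515314 − 1 = -15.515314
sin φ = h / L = -15.515314 / 243 = -0.06384903
φ = arcsin(-0.06384903) = -3.660770°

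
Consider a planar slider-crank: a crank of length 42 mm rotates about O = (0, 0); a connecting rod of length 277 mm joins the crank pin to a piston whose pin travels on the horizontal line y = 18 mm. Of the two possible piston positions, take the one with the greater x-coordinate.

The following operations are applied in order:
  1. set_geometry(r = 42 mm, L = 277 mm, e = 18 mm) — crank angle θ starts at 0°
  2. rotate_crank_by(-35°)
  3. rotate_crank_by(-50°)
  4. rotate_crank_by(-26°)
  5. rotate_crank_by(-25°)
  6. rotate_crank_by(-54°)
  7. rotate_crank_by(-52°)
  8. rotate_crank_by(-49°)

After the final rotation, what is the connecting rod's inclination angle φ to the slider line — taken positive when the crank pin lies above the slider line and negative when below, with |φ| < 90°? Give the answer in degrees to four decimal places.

set_geometry: r = 42 mm, L = 277 mm, e = 18 mm; θ ← 0°
rotate_crank_by(-35°): θ ← 0° -35° = -35°
rotate_crank_by(-50°): θ ← -35° -50° = -85°
rotate_crank_by(-26°): θ ← -85° -26° = -111°
rotate_crank_by(-25°): θ ← -111° -25° = -136°
rotate_crank_by(-54°): θ ← -136° -54° = -190°
rotate_crank_by(-52°): θ ← -190° -52° = -242°
rotate_crank_by(-49°): θ ← -242° -49° = -291°
crank pin P = (r cos θ, r sin θ) = (15.051454, 39.210378)
h = r sin θ − e = 39.210378 − 18 = 21.210378
sin φ = h / L = 21.210378 / 277 = 0.07657176
φ = arcsin(0.07657176) = 4.391537°

4.3915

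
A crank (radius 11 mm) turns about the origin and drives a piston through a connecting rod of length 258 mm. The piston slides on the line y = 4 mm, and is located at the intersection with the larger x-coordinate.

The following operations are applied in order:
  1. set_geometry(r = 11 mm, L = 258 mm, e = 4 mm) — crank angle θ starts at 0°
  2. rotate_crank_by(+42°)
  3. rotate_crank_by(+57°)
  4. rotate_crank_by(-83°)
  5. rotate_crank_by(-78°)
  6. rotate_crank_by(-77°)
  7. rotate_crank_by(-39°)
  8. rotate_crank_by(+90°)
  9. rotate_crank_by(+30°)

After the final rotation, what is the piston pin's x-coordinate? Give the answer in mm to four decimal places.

263.4846

set_geometry: r = 11 mm, L = 258 mm, e = 4 mm; θ ← 0°
rotate_crank_by(+42°): θ ← 0° +42° = 42°
rotate_crank_by(+57°): θ ← 42° +57° = 99°
rotate_crank_by(-83°): θ ← 99° -83° = 16°
rotate_crank_by(-78°): θ ← 16° -78° = -62°
rotate_crank_by(-77°): θ ← -62° -77° = -139°
rotate_crank_by(-39°): θ ← -139° -39° = -178°
rotate_crank_by(+90°): θ ← -178° +90° = -88°
rotate_crank_by(+30°): θ ← -88° +30° = -58°
crank pin P = (r cos θ, r sin θ) = (5.829112, -9.328529)
h = r sin θ − e = -9.328529 − 4 = -13.328529
x = r cos θ + √(L² − h²) = 5.829112 + √(66564.0 − 177.6497) = 5.829112 + 257.655488 = 263.484600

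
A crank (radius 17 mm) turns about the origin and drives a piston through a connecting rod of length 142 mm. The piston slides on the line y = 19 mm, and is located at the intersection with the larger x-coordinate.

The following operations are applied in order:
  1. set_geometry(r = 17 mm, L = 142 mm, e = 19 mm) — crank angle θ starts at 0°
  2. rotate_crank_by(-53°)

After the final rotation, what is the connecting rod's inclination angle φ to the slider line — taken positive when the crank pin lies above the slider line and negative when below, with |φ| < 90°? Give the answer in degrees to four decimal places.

-13.2626

set_geometry: r = 17 mm, L = 142 mm, e = 19 mm; θ ← 0°
rotate_crank_by(-53°): θ ← 0° -53° = -53°
crank pin P = (r cos θ, r sin θ) = (10.230855, -13.576804)
h = r sin θ − e = -13.576804 − 19 = -32.576804
sin φ = h / L = -32.576804 / 142 = -0.22941411
φ = arcsin(-0.22941411) = -13.262580°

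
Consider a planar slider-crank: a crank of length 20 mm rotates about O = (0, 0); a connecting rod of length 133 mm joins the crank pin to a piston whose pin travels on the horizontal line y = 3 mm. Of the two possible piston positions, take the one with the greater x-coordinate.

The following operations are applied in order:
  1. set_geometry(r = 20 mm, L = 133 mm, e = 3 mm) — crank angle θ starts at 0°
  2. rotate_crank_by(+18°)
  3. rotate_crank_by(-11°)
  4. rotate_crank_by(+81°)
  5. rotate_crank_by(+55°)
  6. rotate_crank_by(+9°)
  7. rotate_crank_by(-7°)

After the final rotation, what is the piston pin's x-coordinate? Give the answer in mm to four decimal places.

116.3469

set_geometry: r = 20 mm, L = 133 mm, e = 3 mm; θ ← 0°
rotate_crank_by(+18°): θ ← 0° +18° = 18°
rotate_crank_by(-11°): θ ← 18° -11° = 7°
rotate_crank_by(+81°): θ ← 7° +81° = 88°
rotate_crank_by(+55°): θ ← 88° +55° = 143°
rotate_crank_by(+9°): θ ← 143° +9° = 152°
rotate_crank_by(-7°): θ ← 152° -7° = 145°
crank pin P = (r cos θ, r sin θ) = (-16.383041, 11.471529)
h = r sin θ − e = 11.471529 − 3 = 8.471529
x = r cos θ + √(L² − h²) = -16.383041 + √(17689.0 − 71.7668) = -16.383041 + 132.729926 = 116.346885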